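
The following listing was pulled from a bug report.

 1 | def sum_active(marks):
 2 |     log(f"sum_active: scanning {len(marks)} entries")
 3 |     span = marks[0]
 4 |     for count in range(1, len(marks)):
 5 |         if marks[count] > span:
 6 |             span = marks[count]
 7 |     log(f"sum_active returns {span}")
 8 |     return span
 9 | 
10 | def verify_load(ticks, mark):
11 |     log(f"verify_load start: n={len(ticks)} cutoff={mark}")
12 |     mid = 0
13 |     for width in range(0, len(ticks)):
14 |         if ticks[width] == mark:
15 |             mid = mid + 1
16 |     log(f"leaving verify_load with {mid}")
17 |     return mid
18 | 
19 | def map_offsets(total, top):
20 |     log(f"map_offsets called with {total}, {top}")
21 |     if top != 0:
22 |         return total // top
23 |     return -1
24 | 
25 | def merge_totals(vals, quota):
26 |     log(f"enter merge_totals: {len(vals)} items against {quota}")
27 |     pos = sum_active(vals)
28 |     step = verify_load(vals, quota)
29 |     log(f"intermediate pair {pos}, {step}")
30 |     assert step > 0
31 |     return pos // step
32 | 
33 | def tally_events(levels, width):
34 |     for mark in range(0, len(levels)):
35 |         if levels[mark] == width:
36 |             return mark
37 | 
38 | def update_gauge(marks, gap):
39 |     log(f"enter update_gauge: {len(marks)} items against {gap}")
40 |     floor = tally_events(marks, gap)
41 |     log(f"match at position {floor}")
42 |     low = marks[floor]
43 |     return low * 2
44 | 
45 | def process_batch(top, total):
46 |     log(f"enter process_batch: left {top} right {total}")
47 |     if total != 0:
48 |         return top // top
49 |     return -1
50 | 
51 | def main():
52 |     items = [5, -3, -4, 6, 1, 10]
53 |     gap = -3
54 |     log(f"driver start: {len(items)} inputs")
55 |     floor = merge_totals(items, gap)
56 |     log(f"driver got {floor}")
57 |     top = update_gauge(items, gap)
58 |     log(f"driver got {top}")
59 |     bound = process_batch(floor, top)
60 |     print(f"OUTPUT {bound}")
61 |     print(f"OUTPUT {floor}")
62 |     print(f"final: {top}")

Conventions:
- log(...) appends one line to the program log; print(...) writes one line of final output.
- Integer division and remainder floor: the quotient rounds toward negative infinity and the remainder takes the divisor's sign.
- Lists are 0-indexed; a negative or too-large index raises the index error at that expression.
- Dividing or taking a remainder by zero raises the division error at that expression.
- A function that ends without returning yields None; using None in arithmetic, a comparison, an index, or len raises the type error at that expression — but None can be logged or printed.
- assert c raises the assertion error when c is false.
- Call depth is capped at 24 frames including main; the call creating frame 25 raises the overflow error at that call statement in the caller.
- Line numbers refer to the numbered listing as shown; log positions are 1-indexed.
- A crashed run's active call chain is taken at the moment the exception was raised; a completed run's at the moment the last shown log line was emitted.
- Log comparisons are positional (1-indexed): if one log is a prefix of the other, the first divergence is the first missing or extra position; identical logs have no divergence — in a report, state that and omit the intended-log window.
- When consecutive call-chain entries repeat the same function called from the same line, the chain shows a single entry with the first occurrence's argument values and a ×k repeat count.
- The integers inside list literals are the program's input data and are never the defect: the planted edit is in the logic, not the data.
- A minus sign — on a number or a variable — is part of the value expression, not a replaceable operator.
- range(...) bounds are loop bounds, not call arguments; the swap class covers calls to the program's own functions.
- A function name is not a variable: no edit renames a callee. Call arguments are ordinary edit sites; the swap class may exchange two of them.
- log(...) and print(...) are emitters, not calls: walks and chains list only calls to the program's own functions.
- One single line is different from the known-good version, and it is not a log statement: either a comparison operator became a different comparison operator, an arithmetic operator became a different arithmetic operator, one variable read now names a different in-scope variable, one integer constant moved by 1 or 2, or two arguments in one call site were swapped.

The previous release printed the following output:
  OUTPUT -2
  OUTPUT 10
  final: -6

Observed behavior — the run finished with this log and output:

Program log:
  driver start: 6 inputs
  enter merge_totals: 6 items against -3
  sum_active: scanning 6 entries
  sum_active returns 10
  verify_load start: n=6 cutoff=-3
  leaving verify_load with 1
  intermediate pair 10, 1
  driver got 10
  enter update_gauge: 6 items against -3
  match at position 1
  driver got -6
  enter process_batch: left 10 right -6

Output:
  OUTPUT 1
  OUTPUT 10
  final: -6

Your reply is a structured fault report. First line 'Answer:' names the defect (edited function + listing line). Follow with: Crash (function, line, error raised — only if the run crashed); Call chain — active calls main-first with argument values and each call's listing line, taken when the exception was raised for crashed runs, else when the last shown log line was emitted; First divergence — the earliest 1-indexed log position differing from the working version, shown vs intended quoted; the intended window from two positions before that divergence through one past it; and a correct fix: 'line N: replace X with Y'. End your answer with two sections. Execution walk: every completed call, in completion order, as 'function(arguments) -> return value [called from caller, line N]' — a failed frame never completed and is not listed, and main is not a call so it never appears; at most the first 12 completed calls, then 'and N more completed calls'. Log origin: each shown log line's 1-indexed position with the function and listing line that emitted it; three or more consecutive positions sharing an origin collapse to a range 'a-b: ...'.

Answer: the defect is in process_batch at line 48.
The tell: Nothing in the log betrays the bug — only the output does.
Call chain: main -> process_batch(10, -6) (called at line 59).
First divergence: none — the logs agree in full.
Execution walk:
  sum_active([5, -3, -4, 6, 1, 10]) -> 10  [called from merge_totals, line 27]
  verify_load([5, -3, -4, 6, 1, 10], -3) -> 1  [called from merge_totals, line 28]
  merge_totals([5, -3, -4, 6, 1, 10], -3) -> 10  [called from main, line 55]
  tally_events([5, -3, -4, 6, 1, 10], -3) -> 1  [called from update_gauge, line 40]
  update_gauge([5, -3, -4, 6, 1, 10], -3) -> -6  [called from main, line 57]
  process_batch(10, -6) -> 1  [called from main, line 59]
Log origins:
  1: from main, line 54
  2: from merge_totals, line 26
  3: from sum_active, line 2
  4: from sum_active, line 7
  5: from verify_load, line 11
  6: from verify_load, line 16
  7: from merge_totals, line 29
  8: from main, line 56
  9: from update_gauge, line 39
  10: from update_gauge, line 41
  11: from main, line 58
  12: from process_batch, line 46
A correct fix: line 48: replace `top // top` with `top // total`.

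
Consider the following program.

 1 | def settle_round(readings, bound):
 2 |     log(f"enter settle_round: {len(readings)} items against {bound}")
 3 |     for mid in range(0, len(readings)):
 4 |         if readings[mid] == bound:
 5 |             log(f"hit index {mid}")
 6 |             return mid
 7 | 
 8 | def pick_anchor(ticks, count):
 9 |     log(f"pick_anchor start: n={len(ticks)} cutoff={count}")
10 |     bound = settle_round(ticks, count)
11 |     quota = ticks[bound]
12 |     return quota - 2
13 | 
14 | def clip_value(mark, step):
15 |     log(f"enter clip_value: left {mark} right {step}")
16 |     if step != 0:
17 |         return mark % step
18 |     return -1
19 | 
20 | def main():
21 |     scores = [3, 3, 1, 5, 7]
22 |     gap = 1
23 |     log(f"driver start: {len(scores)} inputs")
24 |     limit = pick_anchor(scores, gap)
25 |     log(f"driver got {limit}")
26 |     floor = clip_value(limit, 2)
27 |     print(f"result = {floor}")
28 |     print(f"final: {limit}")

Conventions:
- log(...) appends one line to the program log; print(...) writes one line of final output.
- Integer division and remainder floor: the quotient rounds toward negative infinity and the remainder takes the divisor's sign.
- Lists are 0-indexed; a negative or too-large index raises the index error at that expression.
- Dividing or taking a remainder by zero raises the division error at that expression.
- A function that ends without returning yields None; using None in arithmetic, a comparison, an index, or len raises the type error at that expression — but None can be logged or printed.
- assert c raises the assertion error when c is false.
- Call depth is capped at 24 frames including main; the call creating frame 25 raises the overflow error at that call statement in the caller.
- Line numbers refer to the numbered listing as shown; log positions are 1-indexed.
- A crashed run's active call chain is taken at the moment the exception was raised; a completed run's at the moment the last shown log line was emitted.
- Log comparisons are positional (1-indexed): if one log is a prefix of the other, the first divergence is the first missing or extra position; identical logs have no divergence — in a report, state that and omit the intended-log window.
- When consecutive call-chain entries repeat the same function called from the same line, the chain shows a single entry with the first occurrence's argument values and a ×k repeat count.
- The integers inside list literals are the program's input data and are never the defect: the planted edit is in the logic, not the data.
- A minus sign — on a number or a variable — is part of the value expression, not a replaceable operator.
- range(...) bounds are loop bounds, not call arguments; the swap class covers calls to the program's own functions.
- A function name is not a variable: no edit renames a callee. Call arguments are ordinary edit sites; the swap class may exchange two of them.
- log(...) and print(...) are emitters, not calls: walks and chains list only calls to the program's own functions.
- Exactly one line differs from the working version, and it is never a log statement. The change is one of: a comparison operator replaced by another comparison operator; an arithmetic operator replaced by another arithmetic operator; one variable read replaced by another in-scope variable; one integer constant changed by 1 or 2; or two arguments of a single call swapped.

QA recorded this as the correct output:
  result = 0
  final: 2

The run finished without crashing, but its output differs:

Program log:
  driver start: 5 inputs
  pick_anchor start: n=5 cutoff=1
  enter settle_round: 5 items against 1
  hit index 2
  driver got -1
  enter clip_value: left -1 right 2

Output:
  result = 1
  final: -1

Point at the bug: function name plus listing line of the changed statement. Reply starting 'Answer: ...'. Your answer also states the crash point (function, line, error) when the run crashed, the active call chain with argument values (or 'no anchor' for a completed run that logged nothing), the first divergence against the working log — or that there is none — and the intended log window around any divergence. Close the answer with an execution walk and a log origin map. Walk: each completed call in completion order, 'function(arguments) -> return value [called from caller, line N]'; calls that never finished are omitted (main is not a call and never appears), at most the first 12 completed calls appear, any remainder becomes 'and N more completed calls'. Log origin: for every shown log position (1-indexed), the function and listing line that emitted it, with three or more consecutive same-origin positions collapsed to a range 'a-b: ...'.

Answer: the defect is in pick_anchor at line 12.
Key fact: The log first diverges at position 5: the faulty run prints 'driver got -1' where the working version prints 'driver got 2'.
Call chain: main -> clip_value(-1, 2) (called at line 26).
First divergence: at position 5 the run shows 'driver got -1' where the working version logs 'driver got 2'.
Intended log window:
  3: enter settle_round: 5 items against 1
  4: hit index 2
  5: driver got 2
  6: enter clip_value: left 2 right 2
Execution walk:
  settle_round([3, 3, 1, 5, 7], 1) -> 2  [called from pick_anchor, line 10]
  pick_anchor([3, 3, 1, 5, 7], 1) -> -1  [called from main, line 24]
  clip_value(-1, 2) -> 1  [called from main, line 26]
Log origin:
  1: emitted by main (line 23)
  2: emitted by pick_anchor (line 9)
  3: emitted by settle_round (line 2)
  4: emitted by settle_round (line 5)
  5: emitted by main (line 25)
  6: emitted by clip_value (line 15)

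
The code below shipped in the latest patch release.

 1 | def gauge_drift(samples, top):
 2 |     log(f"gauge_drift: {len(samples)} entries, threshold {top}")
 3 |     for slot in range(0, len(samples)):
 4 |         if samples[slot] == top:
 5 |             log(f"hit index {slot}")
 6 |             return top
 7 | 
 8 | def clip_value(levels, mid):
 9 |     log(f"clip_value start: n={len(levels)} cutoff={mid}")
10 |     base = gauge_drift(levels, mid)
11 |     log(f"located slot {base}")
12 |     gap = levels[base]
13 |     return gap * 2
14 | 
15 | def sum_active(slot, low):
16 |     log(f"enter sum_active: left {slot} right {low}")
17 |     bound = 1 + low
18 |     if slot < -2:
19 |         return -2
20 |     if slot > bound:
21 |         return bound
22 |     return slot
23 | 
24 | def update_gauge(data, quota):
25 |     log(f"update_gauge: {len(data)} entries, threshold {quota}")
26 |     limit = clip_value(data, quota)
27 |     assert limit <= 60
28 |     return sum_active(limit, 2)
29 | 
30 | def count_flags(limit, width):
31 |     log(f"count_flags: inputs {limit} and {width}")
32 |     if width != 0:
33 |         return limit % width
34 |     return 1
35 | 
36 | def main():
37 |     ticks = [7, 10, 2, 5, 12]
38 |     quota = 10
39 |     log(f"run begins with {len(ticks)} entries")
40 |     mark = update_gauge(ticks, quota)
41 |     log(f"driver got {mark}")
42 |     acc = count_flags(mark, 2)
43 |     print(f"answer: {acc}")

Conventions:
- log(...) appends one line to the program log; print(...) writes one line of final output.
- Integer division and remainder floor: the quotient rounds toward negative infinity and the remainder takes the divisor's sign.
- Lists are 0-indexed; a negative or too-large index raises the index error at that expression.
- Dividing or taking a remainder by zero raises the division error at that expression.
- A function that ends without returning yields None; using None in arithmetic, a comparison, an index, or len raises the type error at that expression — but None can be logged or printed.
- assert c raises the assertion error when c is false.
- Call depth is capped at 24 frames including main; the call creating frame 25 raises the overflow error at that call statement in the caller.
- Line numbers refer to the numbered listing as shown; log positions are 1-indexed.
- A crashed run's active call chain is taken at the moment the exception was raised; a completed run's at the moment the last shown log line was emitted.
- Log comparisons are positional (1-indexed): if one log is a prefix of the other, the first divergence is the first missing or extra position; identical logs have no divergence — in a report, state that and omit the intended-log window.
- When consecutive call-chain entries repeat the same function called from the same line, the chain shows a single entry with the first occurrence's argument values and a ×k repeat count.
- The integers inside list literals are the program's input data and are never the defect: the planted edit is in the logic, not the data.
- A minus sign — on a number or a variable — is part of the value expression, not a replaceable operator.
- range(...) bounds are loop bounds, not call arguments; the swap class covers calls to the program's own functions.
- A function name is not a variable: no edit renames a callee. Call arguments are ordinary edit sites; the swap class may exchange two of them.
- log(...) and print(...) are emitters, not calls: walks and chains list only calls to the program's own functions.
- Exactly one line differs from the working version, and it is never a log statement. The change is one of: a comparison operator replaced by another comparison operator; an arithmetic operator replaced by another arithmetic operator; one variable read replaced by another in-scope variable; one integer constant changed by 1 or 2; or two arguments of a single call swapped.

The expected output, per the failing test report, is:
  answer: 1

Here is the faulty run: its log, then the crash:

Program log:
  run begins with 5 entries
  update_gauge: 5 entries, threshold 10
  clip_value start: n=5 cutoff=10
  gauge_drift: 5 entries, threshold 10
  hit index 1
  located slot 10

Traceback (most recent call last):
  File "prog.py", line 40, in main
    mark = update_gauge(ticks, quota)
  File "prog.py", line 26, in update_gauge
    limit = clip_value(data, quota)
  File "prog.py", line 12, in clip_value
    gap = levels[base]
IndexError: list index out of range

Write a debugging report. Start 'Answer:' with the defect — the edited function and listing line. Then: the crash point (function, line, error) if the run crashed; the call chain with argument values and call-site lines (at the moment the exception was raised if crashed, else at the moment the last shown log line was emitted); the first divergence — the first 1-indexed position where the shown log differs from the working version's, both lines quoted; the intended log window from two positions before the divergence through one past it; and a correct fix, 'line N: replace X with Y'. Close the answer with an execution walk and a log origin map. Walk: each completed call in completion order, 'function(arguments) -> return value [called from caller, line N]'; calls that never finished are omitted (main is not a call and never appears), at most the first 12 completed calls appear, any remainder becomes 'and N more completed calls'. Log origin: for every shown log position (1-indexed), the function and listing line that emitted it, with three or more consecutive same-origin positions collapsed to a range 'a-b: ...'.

Answer: the defect is in gauge_drift at line 6.
Core observation: At log position 6 the runs split — shown 'located slot 10', but the working version logs 'located slot 1'.
Crash: clip_value, line 12, IndexError.
Call chain: main -> update_gauge([7, 10, 2, 5, 12], 10) (called at line 40) -> clip_value([7, 10, 2, 5, 12], 10) (called at line 26).
First divergence: position 6 — the shown line 'located slot 10' should read 'located slot 1'.
Intended log window:
  4: gauge_drift: 5 entries, threshold 10
  5: hit index 1
  6: located slot 1
  7: enter sum_active: left 20 right 2
Execution walk:
  gauge_drift([7, 10, 2, 5, 12], 10) -> 10  [called from clip_value, line 10]
Log line origins:
  1: logged in main at line 39
  2: logged in update_gauge at line 25
  3: logged in clip_value at line 9
  4: logged in gauge_drift at line 2
  5: logged in gauge_drift at line 5
  6: logged in clip_value at line 11
A correct fix: line 6: replace `top` with `slot`.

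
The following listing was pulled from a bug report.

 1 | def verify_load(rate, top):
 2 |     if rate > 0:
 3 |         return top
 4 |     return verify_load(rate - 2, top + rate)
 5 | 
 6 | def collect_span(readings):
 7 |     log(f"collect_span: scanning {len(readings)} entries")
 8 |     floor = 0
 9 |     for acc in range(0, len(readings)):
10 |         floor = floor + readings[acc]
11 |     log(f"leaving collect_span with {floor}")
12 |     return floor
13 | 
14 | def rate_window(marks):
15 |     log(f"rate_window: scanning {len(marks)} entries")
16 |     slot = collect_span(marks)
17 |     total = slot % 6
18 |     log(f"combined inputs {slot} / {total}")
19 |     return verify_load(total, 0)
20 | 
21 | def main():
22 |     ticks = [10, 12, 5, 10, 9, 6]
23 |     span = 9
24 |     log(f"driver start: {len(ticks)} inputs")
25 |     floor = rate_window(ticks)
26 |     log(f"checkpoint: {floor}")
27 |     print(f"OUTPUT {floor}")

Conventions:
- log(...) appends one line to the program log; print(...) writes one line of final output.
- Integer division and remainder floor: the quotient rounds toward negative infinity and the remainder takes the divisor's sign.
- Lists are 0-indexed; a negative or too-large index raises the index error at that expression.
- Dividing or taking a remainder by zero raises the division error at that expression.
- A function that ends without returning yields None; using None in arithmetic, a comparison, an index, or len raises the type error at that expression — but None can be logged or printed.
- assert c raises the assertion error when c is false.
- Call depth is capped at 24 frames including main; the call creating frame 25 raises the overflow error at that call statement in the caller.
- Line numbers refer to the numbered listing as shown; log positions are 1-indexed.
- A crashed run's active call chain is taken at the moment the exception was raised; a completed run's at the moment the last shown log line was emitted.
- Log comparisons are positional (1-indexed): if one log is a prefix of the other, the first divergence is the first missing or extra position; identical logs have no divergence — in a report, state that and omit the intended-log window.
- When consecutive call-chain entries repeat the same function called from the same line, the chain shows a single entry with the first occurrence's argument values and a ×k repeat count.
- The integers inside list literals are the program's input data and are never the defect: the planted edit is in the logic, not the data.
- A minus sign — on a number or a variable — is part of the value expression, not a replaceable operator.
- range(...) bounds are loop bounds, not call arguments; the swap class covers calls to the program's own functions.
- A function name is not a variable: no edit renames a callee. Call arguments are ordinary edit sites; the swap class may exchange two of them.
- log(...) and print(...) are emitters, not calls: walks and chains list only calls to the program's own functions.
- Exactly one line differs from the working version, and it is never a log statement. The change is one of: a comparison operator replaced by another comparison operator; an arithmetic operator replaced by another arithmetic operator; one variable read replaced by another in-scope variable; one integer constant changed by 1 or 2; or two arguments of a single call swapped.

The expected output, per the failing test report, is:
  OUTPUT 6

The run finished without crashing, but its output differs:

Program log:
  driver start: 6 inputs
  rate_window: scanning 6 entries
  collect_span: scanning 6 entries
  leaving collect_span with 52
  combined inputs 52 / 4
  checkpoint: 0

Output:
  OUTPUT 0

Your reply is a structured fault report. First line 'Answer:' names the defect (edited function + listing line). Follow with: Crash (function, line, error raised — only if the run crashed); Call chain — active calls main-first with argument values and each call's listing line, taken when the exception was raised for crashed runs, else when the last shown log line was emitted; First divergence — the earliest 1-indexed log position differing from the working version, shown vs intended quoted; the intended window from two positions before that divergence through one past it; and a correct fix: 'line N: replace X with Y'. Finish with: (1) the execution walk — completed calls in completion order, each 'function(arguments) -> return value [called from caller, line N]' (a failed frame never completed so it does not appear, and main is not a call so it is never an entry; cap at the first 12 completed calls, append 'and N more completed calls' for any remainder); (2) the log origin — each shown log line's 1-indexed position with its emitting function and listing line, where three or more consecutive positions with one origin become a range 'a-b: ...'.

Answer: the defect is in verify_load at line 2.
Key observation: Everything matches until log position 6, which reads 'checkpoint: 0' in place of 'checkpoint: 6'.
Call chain: main.
First divergence: at position 6 the run shows 'checkpoint: 0' where the working version logs 'checkpoint: 6'.
Intended log window:
  4: leaving collect_span with 52
  5: combined inputs 52 / 4
  6: checkpoint: 6
Execution walk:
  collect_span([10, 12, 5, 10, 9, 6]) -> 52  [called from rate_window, line 16]
  verify_load(4, 0) -> 0  [called from rate_window, line 19]
  rate_window([10, 12, 5, 10, 9, 6]) -> 0  [called from main, line 25]
Log line origins:
  1: emitted by main (line 24)
  2: emitted by rate_window (line 15)
  3: emitted by collect_span (line 7)
  4: emitted by collect_span (line 11)
  5: emitted by rate_window (line 18)
  6: emitted by main (line 26)
A correct fix: line 2: replace `>` with `<=`.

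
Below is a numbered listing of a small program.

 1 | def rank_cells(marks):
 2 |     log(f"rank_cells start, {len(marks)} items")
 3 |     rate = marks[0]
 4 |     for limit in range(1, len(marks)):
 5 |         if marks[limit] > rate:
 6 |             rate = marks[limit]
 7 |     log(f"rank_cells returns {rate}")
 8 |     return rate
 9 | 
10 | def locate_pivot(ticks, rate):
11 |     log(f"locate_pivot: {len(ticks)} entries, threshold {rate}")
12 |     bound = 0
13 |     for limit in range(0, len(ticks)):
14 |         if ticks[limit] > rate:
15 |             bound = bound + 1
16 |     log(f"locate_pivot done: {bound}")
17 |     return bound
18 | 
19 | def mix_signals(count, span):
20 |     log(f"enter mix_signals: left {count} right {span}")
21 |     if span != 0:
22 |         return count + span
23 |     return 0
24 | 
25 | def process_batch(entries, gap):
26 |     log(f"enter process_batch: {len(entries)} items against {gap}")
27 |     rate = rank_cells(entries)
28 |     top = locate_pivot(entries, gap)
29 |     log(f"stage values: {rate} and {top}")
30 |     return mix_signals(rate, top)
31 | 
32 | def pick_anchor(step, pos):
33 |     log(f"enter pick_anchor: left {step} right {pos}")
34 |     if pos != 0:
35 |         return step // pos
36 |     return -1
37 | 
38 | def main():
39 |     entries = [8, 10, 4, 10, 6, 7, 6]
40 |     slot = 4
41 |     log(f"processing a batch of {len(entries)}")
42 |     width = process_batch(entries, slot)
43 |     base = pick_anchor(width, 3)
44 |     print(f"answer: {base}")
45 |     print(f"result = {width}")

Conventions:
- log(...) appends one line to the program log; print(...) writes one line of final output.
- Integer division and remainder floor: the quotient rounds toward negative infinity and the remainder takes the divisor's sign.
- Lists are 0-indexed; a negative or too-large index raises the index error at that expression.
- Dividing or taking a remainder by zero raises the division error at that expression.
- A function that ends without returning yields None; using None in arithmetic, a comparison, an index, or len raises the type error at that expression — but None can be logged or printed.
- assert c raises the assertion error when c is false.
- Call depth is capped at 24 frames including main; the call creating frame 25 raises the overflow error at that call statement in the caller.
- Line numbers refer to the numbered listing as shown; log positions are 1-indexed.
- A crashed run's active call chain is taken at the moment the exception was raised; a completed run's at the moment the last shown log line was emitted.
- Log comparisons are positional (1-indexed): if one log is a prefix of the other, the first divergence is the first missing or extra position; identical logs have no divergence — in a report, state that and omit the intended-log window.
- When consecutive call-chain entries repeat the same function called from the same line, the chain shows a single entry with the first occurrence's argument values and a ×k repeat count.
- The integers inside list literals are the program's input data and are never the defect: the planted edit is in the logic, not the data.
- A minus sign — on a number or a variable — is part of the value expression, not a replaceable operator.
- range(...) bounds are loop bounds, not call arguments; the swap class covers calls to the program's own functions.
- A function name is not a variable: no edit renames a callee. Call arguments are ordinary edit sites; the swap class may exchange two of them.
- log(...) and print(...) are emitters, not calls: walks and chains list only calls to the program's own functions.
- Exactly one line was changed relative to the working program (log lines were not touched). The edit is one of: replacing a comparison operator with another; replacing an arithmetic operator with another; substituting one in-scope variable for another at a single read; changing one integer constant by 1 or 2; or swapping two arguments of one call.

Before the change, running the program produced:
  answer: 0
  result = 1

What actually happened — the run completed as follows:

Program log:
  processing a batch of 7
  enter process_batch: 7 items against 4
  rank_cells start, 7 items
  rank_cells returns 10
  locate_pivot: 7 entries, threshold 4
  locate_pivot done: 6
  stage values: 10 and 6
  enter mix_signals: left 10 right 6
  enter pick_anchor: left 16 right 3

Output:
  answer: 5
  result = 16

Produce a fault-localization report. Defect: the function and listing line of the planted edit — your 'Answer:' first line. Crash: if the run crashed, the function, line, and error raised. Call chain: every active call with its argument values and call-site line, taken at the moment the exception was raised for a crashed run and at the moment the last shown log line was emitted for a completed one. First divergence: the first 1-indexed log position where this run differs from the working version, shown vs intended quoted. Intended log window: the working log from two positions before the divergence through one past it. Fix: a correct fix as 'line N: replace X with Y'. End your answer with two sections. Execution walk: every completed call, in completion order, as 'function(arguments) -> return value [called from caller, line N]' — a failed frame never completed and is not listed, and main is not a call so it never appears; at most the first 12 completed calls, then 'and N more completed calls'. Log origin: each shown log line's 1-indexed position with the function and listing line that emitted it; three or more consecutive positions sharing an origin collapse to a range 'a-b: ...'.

Answer: the defect is in mix_signals at line 22.
Key fact: At log position 9 the runs split — shown 'enter pick_anchor: left 16 right 3', but the working version logs 'enter pick_anchor: left 1 right 3'.
Call chain: main -> pick_anchor(16, 3) (called at line 43).
First divergence: at position 9 the run shows 'enter pick_anchor: left 16 right 3' where the working version logs 'enter pick_anchor: left 1 right 3'.
Intended log window:
  7: stage values: 10 and 6
  8: enter mix_signals: left 10 right 6
  9: enter pick_anchor: left 1 right 3
Execution walk:
  rank_cells([8, 10, 4, 10, 6, 7, 6]) -> 10  [called from process_batch, line 27]
  locate_pivot([8, 10, 4, 10, 6, 7, 6], 4) -> 6  [called from process_batch, line 28]
  mix_signals(10, 6) -> 16  [called from process_batch, line 30]
  process_batch([8, 10, 4, 10, 6, 7, 6], 4) -> 16  [called from main, line 42]
  pick_anchor(16, 3) -> 5  [called from main, line 43]
Log origin:
  1: emitted by main (line 41)
  2: emitted by process_batch (line 26)
  3: emitted by rank_cells (line 2)
  4: emitted by rank_cells (line 7)
  5: emitted by locate_pivot (line 11)
  6: emitted by locate_pivot (line 16)
  7: emitted by process_batch (line 29)
  8: emitted by mix_signals (line 20)
  9: emitted by pick_anchor (line 33)
A correct fix: line 22: replace `+` with `//`.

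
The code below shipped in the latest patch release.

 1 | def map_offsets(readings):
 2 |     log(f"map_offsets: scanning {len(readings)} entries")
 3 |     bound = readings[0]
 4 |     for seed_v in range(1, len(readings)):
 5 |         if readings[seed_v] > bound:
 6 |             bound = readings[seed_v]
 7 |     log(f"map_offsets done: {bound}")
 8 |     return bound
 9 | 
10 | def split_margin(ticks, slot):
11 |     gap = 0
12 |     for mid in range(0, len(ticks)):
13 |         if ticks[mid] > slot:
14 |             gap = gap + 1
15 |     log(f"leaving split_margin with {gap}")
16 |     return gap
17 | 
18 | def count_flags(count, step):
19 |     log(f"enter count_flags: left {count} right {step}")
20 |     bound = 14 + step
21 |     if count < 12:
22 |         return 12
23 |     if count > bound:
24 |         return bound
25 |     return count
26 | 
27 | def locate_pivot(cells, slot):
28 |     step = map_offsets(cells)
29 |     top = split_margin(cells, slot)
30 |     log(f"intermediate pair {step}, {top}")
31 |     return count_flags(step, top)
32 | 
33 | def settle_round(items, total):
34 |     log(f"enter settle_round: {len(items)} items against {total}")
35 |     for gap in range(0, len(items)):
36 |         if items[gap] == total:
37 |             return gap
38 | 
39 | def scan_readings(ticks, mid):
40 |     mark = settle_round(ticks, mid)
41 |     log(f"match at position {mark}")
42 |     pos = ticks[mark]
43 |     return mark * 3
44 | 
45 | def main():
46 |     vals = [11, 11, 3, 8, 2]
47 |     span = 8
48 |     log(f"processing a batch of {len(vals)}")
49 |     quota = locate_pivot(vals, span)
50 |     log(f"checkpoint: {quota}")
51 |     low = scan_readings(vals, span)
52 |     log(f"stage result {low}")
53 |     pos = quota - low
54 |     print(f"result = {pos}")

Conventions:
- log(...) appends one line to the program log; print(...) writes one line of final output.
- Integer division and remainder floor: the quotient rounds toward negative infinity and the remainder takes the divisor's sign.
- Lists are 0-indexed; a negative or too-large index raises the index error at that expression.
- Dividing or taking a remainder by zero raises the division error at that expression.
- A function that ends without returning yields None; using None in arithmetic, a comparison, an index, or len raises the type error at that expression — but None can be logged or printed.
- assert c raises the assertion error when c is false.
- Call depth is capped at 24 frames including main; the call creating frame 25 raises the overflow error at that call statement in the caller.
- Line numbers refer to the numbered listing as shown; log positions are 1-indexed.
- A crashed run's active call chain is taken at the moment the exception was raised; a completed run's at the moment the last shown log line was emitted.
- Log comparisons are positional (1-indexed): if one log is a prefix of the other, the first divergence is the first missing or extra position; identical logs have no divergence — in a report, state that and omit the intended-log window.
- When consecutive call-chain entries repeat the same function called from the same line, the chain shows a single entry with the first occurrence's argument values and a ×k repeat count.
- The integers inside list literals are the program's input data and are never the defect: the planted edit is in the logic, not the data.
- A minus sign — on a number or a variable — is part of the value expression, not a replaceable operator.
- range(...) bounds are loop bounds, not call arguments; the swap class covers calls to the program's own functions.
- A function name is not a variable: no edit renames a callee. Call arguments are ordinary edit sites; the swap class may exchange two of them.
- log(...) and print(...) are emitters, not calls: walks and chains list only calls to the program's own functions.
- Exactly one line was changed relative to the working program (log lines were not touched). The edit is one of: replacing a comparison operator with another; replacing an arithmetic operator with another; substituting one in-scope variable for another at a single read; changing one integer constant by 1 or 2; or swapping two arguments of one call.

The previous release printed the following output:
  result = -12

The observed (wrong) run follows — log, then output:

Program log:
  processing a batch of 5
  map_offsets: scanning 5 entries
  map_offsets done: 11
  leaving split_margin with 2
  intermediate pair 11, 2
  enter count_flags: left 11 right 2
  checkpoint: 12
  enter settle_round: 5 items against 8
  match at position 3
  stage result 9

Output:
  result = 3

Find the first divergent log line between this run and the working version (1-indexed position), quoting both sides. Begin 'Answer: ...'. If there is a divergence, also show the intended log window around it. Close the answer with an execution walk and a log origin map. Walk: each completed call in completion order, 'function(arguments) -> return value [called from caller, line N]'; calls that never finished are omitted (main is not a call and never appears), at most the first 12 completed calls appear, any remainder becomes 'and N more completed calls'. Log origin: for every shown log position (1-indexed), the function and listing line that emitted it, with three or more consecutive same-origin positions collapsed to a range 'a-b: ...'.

Answer: position 10 — the shown line 'stage result 9' should read 'stage result 24'.
Intended log window:
  8: enter settle_round: 5 items against 8
  9: match at position 3
  10: stage result 24
Execution walk:
  map_offsets([11, 11, 3, 8, 2]) -> 11  [called from locate_pivot, line 28]
  split_margin([11, 11, 3, 8, 2], 8) -> 2  [called from locate_pivot, line 29]
  count_flags(11, 2) -> 12  [called from locate_pivot, line 31]
  locate_pivot([11, 11, 3, 8, 2], 8) -> 12  [called from main, line 49]
  settle_round([11, 11, 3, 8, 2], 8) -> 3  [called from scan_readings, line 40]
  scan_readings([11, 11, 3, 8, 2], 8) -> 9  [called from main, line 51]
Log origin:
  1: from main, line 48
  2: from map_offsets, line 2
  3: from map_offsets, line 7
  4: from split_margin, line 15
  5: from locate_pivot, line 30
  6: from count_flags, line 19
  7: from main, line 50
  8: from settle_round, line 34
  9: from scan_readings, line 41
  10: from main, line 52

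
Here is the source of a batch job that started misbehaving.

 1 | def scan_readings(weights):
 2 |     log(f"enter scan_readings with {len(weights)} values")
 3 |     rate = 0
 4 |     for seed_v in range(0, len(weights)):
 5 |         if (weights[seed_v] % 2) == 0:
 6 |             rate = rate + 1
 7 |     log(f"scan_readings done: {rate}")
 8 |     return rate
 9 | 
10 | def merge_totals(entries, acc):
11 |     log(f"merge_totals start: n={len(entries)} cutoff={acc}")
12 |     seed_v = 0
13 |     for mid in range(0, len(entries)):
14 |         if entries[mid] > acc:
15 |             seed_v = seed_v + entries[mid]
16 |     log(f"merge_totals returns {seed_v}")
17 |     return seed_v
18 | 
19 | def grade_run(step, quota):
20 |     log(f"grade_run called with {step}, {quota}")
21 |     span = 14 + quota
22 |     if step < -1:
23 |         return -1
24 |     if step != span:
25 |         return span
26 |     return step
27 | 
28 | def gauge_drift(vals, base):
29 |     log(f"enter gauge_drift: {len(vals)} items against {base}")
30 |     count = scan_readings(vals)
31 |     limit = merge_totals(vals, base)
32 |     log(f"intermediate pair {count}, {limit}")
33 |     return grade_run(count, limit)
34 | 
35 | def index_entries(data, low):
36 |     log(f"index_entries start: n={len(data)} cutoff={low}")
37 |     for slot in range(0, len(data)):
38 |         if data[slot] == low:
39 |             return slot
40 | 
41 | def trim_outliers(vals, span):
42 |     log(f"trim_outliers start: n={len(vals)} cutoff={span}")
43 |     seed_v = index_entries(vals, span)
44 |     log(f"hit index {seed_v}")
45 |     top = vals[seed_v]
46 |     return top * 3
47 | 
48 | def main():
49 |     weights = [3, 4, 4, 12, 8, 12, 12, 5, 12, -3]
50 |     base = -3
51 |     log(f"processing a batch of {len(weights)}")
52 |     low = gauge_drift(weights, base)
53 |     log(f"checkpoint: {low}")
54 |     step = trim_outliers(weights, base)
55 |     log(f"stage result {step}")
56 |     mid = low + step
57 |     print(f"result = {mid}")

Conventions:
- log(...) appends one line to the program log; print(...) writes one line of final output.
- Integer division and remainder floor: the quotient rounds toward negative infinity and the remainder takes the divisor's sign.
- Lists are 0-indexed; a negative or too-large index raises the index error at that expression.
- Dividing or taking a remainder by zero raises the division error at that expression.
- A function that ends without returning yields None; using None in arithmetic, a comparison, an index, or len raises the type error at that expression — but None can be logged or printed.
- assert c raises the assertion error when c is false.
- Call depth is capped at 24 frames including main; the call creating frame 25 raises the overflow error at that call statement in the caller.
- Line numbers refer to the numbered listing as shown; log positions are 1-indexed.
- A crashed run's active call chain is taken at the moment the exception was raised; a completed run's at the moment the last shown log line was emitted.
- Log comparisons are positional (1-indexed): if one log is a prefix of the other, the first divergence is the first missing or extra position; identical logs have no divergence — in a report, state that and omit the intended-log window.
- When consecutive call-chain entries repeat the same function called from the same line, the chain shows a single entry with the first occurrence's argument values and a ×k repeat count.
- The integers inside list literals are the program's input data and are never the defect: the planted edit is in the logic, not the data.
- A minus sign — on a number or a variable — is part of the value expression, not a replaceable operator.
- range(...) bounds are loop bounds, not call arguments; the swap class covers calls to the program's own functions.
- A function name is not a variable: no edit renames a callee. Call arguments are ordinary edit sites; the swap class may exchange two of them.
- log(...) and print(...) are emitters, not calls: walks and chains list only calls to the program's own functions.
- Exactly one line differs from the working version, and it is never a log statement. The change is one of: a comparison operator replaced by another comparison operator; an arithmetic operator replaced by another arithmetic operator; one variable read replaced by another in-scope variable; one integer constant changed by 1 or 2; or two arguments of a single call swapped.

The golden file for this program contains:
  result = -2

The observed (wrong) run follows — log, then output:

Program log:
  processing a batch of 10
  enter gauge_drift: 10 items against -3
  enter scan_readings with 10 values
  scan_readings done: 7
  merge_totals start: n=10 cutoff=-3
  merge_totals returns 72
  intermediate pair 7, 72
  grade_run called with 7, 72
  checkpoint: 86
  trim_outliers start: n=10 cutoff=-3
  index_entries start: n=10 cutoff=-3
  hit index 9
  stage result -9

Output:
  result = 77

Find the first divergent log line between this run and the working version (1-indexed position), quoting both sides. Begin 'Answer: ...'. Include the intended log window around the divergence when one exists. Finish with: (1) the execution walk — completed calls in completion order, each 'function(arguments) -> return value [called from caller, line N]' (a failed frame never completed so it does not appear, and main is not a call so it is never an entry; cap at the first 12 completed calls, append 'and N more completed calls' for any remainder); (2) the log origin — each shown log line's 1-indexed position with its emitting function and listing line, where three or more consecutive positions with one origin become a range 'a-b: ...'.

Answer: position 9; shown 'checkpoint: 86' vs intended 'checkpoint: 7'.
Intended log window:
  7: intermediate pair 7, 72
  8: grade_run called with 7, 72
  9: checkpoint: 7
  10: trim_outliers start: n=10 cutoff=-3
Execution walk:
  scan_readings([3, 4, 4, 12, 8, 12, 12, 5, 12, -3]) -> 7  [called from gauge_drift, line 30]
  merge_totals([3, 4, 4, 12, 8, 12, 12, 5, 12, -3], -3) -> 72  [called from gauge_drift, line 31]
  grade_run(7, 72) -> 86  [called from gauge_drift, line 33]
  gauge_drift([3, 4, 4, 12, 8, 12, 12, 5, 12, -3], -3) -> 86  [called from main, line 52]
  index_entries([3, 4, 4, 12, 8, 12, 12, 5, 12, -3], -3) -> 9  [called from trim_outliers, line 43]
  trim_outliers([3, 4, 4, 12, 8, 12, 12, 5, 12, -3], -3) -> -9  [called from main, line 54]
Log line origins:
  1: emitted by main (line 51)
  2: emitted by gauge_drift (line 29)
  3: emitted by scan_readings (line 2)
  4: emitted by scan_readings (line 7)
  5: emitted by merge_totals (line 11)
  6: emitted by merge_totals (line 16)
  7: emitted by gauge_drift (line 32)
  8: emitted by grade_run (line 20)
  9: emitted by main (line 53)
  10: emitted by trim_outliers (line 42)
  11: emitted by index_entries (line 36)
  12: emitted by trim_outliers (line 44)
  13: emitted by main (line 55)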